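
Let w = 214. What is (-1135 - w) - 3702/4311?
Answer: -1939747/1437 ≈ -1349.9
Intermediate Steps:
(-1135 - w) - 3702/4311 = (-1135 - 1*214) - 3702/4311 = (-1135 - 214) - 3702/4311 = -1349 - 1*1234/1437 = -1349 - 1234/1437 = -1939747/1437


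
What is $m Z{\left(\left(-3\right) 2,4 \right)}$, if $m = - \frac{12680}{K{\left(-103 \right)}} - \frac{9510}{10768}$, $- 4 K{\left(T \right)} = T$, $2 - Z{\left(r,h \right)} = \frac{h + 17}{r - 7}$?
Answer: $- \frac{12857613515}{7209176} \approx -1783.5$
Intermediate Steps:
$Z{\left(r,h \right)} = 2 - \frac{17 + h}{-7 + r}$ ($Z{\left(r,h \right)} = 2 - \frac{h + 17}{r - 7} = 2 - \frac{17 + h}{-7 + r}$)
$K{\left(T \right)} = - \frac{T}{4}$
$m = - \frac{273566245}{554552}$ ($m = - \frac{12680}{\left(- \frac{1}{4}\right) \left(-103\right)} - \frac{9510}{10768} = - \frac{12680}{\frac{103}{4}} - \frac{4755}{5384} = \left(-12680\right) \frac{4}{103} - \frac{4755}{5384} = - \frac{50720}{103} - \frac{4755}{5384} = - \frac{273566245}{554552} \approx -493.31$)
$m Z{\left(\left(-3\right) 2,4 \right)} = - \frac{273566245 \frac{-31 - 4 + 2 \left(\left(-3\right) 2\right)}{-7 - 6}}{554552} = - \frac{273566245 \frac{-31 - 4 + 2 \left(-6\right)}{-7 - 6}}{554552} = - \frac{273566245 \frac{-31 - 4 - 12}{-13}}{554552} = - \frac{273566245 \left(\left(- \frac{1}{13}\right) \left(-47\right)\right)}{554552} = \left(- \frac{273566245}{554552}\right) \frac{47}{13} = - \frac{12857613515}{7209176}$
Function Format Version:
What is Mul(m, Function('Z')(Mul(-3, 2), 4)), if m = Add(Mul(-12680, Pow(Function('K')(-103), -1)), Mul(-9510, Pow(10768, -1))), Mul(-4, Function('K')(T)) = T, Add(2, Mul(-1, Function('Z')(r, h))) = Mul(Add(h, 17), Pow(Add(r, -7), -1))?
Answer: Rational(-12857613515, 7209176) ≈ -1783.5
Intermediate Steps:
Function('Z')(r, h) = Add(2, Mul(-1, Pow(Add(-7, r), -1), Add(17, h))) (Function('Z')(r, h) = Add(2, Mul(-1, Mul(Add(h, 17), Pow(Add(r, -7), -1)))) = Add(2, Mul(-1, Mul(Add(17, h), Pow(Add(-7, r), -1)))) = Add(2, Mul(-1, Mul(Pow(Add(-7, r), -1), Add(17, h)))) = Add(2, Mul(-1, Pow(Add(-7, r), -1), Add(17, h))))
Function('K')(T) = Mul(Rational(-1, 4), T)
m = Rational(-273566245, 554552) (m = Add(Mul(-12680, Pow(Mul(Rational(-1, 4), -103), -1)), Mul(-9510, Pow(10768, -1))) = Add(Mul(-12680, Pow(Rational(103, 4), -1)), Mul(-9510, Rational(1, 10768))) = Add(Mul(-12680, Rational(4, 103)), Rational(-4755, 5384)) = Add(Rational(-50720, 103), Rational(-4755, 5384)) = Rational(-273566245, 554552) ≈ -493.31)
Mul(m, Function('Z')(Mul(-3, 2), 4)) = Mul(Rational(-273566245, 554552), Mul(Pow(Add(-7, Mul(-3, 2)), -1), Add(-31, Mul(-1, 4), Mul(2, Mul(-3, 2))))) = Mul(Rational(-273566245, 554552), Mul(Pow(Add(-7, -6), -1), Add(-31, -4, Mul(2, -6)))) = Mul(Rational(-273566245, 554552), Mul(Pow(-13, -1), Add(-31, -4, -12))) = Mul(Rational(-273566245, 554552), Mul(Rational(-1, 13), -47)) = Mul(Rational(-273566245, 554552), Rational(47, 13)) = Rational(-12857613515, 7209176)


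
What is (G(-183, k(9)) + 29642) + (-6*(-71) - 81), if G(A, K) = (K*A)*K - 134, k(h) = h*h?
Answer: -1170810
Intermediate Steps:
k(h) = h²
G(A, K) = -134 + A*K² (G(A, K) = (A*K)*K - 134 = A*K² - 134 = -134 + A*K²)
(G(-183, k(9)) + 29642) + (-6*(-71) - 81) = ((-134 - 183*(9²)²) + 29642) + (-6*(-71) - 81) = ((-134 - 183*81²) + 29642) + (426 - 81) = ((-134 - 183*6561) + 29642) + 345 = ((-134 - 1200663) + 29642) + 345 = (-1200797 + 29642) + 345 = -1171155 + 345 = -1170810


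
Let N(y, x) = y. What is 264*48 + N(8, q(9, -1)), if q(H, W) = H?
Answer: 12680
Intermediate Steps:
264*48 + N(8, q(9, -1)) = 264*48 + 8 = 12672 + 8 = 12680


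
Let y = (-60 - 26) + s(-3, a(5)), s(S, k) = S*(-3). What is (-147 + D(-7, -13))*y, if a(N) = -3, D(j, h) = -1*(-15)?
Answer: 10164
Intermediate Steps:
D(j, h) = 15
s(S, k) = -3*S
y = -77 (y = (-60 - 26) - 3*(-3) = -86 + 9 = -77)
(-147 + D(-7, -13))*y = (-147 + 15)*(-77) = -132*(-77) = 10164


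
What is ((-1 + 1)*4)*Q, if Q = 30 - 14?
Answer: 0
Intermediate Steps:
Q = 16
((-1 + 1)*4)*Q = ((-1 + 1)*4)*16 = (0*4)*16 = 0*16 = 0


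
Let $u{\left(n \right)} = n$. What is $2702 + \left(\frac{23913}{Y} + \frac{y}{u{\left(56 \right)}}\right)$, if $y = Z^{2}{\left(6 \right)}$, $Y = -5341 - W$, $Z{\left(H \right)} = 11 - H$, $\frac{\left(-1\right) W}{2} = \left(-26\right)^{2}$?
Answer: $\frac{602344165}{223384} \approx 2696.5$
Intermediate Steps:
$W = -1352$ ($W = - 2 \left(-26\right)^{2} = \left(-2\right) 676 = -1352$)
$Y = -3989$ ($Y = -5341 - -1352 = -5341 + 1352 = -3989$)
$y = 25$ ($y = \left(11 - 6\right)^{2} = 5^{2} = 25$)
$2702 + \left(\frac{23913}{Y} + \frac{y}{u{\left(56 \right)}}\right) = 2702 + \left(\frac{23913}{-3989} + \frac{25}{56}\right) = 2702 + \left(23913 \left(- \frac{1}{3989}\right) + 25 \cdot \frac{1}{56}\right) = 2702 + \left(- \frac{23913}{3989} + \frac{25}{56}\right) = 2702 - \frac{1239403}{223384} = \frac{602344165}{223384}$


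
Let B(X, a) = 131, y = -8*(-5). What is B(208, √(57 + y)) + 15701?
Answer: 15832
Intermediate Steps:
y = 40
B(208, √(57 + y)) + 15701 = 131 + 15701 = 15832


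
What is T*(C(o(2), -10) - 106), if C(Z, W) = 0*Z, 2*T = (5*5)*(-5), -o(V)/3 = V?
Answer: 6625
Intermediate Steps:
o(V) = -3*V
T = -125/2 (T = ((5*5)*(-5))/2 = (25*(-5))/2 = (½)*(-125) = -125/2 ≈ -62.500)
C(Z, W) = 0
T*(C(o(2), -10) - 106) = -125*(0 - 106)/2 = -125/2*(-106) = 6625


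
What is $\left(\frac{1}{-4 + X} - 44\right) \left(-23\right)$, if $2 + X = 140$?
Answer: $\frac{135585}{134} \approx 1011.8$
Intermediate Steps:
$X = 138$ ($X = -2 + 140 = 138$)
$\left(\frac{1}{-4 + X} - 44\right) \left(-23\right) = \left(\frac{1}{-4 + 138} - 44\right) \left(-23\right) = \left(\frac{1}{134} - 44\right) \left(-23\right) = \left(- \frac{5895}{134}\right) \left(-23\right) = \frac{135585}{134}$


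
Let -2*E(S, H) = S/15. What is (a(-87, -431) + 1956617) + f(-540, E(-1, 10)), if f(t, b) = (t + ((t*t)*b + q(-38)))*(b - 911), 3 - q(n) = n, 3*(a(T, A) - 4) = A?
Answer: -64435463/10 ≈ -6.4435e+6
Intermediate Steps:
a(T, A) = 4 + A/3
q(n) = 3 - n
E(S, H) = -S/30 (E(S, H) = -S/(2*15) = -S/30)
f(t, b) = (-911 + b)*(41 + t + b*t²) (f(t, b) = (t + ((t*t)*b + (3 - 1*(-38))))*(b - 911) = (t + (t²*b + (3 + 38)))*(-911 + b) = (t + (b*t² + 41))*(-911 + b) = (t + (41 + b*t²))*(-911 + b) = (41 + t + b*t²)*(-911 + b) = (-911 + b)*(41 + t + b*t²))
(a(-87, -431) + 1956617) + f(-540, E(-1, 10)) = ((4 + (⅓)*(-431)) + 1956617) + (-37351 - 911*(-540) + 41*(-1/30*(-1)) - 1/30*(-1)*(-540) + (-1/30*(-1))²*(-540)² - 911*(-1/30*(-1))*(-540)²) = ((4 - 431/3) + 1956617) + (-37351 + 491940 + 41*(1/30) + (1/30)*(-540) + (1/30)²*291600 - 911*1/30*291600) = (-419/3 + 1956617) + (-37351 + 491940 + 41/30 - 18 + (1/900)*291600 - 8854920) = 5869432/3 + (-37351 + 491940 + 41/30 - 18 + 324 - 8854920) = 5869432/3 - 252000709/30 = -64435463/10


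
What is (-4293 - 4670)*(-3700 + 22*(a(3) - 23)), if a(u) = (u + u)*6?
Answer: 30599682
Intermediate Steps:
a(u) = 12*u (a(u) = (2*u)*6 = 12*u)
(-4293 - 4670)*(-3700 + 22*(a(3) - 23)) = (-4293 - 4670)*(-3700 + 22*(12*3 - 23)) = -8963*(-3700 + 22*(36 - 23)) = -8963*(-3700 + 22*13) = -8963*(-3700 + 286) = -8963*(-3414) = 30599682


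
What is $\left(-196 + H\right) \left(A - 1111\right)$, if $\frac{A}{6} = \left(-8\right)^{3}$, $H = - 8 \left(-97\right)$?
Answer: $-2426140$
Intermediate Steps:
$H = 776$ ($H = \left(-1\right) \left(-776\right) = 776$)
$A = -3072$ ($A = 6 \left(-8\right)^{3} = 6 \left(-512\right) = -3072$)
$\left(-196 + H\right) \left(A - 1111\right) = \left(-196 + 776\right) \left(-3072 - 1111\right) = 580 \left(-4183\right) = -2426140$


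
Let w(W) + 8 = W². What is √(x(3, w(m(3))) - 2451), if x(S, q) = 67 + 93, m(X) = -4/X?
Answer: I*√2291 ≈ 47.864*I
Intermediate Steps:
w(W) = -8 + W²
x(S, q) = 160
√(x(3, w(m(3))) - 2451) = √(160 - 2451) = √(-2291) = I*√2291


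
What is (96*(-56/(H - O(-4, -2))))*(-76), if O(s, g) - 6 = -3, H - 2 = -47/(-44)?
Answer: 5992448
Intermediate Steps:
H = 135/44 (H = 2 - 47/(-44) = 2 - 47*(-1/44) = 2 + 47/44 = 135/44 ≈ 3.0682)
O(s, g) = 3 (O(s, g) = 6 - 3 = 3)
(96*(-56/(H - O(-4, -2))))*(-76) = (96*(-56/(135/44 - 1*3)))*(-76) = (96*(-56/(135/44 - 3)))*(-76) = (96*(-56/3/44))*(-76) = (96*(-56*44/3))*(-76) = (96*(-2464/3))*(-76) = -78848*(-76) = 5992448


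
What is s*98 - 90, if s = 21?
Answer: 1968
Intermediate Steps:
s*98 - 90 = 21*98 - 90 = 2058 - 90 = 1968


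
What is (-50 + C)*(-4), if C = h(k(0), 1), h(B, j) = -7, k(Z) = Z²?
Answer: 228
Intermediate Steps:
C = -7
(-50 + C)*(-4) = (-50 - 7)*(-4) = -57*(-4) = 228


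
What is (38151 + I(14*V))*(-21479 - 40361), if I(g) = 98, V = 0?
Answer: -2365318160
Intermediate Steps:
(38151 + I(14*V))*(-21479 - 40361) = (38151 + 98)*(-21479 - 40361) = 38249*(-61840) = -2365318160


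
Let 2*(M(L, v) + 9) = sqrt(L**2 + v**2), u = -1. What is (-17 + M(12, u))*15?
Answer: -390 + 15*sqrt(145)/2 ≈ -299.69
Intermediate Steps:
M(L, v) = -9 + sqrt(L**2 + v**2)/2
(-17 + M(12, u))*15 = (-17 + (-9 + sqrt(12**2 + (-1)**2)/2))*15 = (-17 + (-9 + sqrt(144 + 1)/2))*15 = (-17 + (-9 + sqrt(145)/2))*15 = (-26 + sqrt(145)/2)*15 = -390 + 15*sqrt(145)/2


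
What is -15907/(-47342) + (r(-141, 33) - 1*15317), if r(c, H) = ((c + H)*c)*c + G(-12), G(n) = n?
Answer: -102375970227/47342 ≈ -2.1625e+6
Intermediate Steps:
r(c, H) = -12 + c**2*(H + c) (r(c, H) = ((c + H)*c)*c - 12 = ((H + c)*c)*c - 12 = (c*(H + c))*c - 12 = c**2*(H + c) - 12 = -12 + c**2*(H + c))
-15907/(-47342) + (r(-141, 33) - 1*15317) = -15907/(-47342) + ((-12 + (-141)**3 + 33*(-141)**2) - 1*15317) = -15907*(-1/47342) + ((-12 - 2803221 + 33*19881) - 15317) = 15907/47342 + ((-12 - 2803221 + 656073) - 15317) = 15907/47342 + (-2147160 - 15317) = 15907/47342 - 2162477 = -102375970227/47342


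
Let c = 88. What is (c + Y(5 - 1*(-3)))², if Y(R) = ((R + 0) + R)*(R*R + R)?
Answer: 1537600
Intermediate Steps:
Y(R) = 2*R*(R + R²) (Y(R) = (R + R)*(R² + R) = (2*R)*(R + R²) = 2*R*(R + R²))
(c + Y(5 - 1*(-3)))² = (88 + 2*(5 - 1*(-3))²*(1 + (5 - 1*(-3))))² = (88 + 2*(5 + 3)²*(1 + (5 + 3)))² = (88 + 2*8²*(1 + 8))² = (88 + 2*64*9)² = (88 + 1152)² = 1240² = 1537600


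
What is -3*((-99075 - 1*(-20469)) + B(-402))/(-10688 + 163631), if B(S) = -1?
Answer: 78607/50981 ≈ 1.5419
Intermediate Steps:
-3*((-99075 - 1*(-20469)) + B(-402))/(-10688 + 163631) = -3*((-99075 - 1*(-20469)) - 1)/(-10688 + 163631) = -3*((-99075 + 20469) - 1)/152943 = -3*(-78606 - 1)/152943 = -(-235821)/152943 = -3*(-78607/152943) = 78607/50981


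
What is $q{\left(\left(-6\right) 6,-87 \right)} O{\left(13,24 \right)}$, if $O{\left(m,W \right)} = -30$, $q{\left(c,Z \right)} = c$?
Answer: $1080$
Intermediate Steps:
$q{\left(\left(-6\right) 6,-87 \right)} O{\left(13,24 \right)} = \left(-6\right) 6 \left(-30\right) = \left(-36\right) \left(-30\right) = 1080$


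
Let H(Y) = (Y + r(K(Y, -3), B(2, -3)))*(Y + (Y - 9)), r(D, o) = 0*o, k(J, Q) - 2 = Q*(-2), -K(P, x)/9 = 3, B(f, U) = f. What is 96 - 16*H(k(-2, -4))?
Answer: -1664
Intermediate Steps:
K(P, x) = -27 (K(P, x) = -9*3 = -27)
k(J, Q) = 2 - 2*Q (k(J, Q) = 2 + Q*(-2) = 2 - 2*Q)
r(D, o) = 0
H(Y) = Y*(-9 + 2*Y) (H(Y) = (Y + 0)*(Y + (Y - 9)) = Y*(Y + (-9 + Y)) = Y*(-9 + 2*Y))
96 - 16*H(k(-2, -4)) = 96 - 16*(2 - 2*(-4))*(-9 + 2*(2 - 2*(-4))) = 96 - 16*(2 + 8)*(-9 + 2*(2 + 8)) = 96 - 160*(-9 + 2*10) = 96 - 160*(-9 + 20) = 96 - 160*11 = 96 - 16*110 = 96 - 1760 = -1664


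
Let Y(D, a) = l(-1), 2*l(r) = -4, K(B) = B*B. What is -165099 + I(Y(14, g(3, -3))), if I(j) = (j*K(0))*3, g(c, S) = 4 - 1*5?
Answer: -165099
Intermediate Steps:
K(B) = B**2
l(r) = -2 (l(r) = (1/2)*(-4) = -2)
g(c, S) = -1 (g(c, S) = 4 - 5 = -1)
Y(D, a) = -2
I(j) = 0 (I(j) = (j*0**2)*3 = (j*0)*3 = 0*3 = 0)
-165099 + I(Y(14, g(3, -3))) = -165099 + 0 = -165099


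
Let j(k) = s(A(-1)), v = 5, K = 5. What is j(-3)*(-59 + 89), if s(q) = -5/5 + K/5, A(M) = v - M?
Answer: 0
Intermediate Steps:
A(M) = 5 - M
s(q) = 0 (s(q) = -5/5 + 5/5 = -5*⅕ + 5*(⅕) = -1 + 1 = 0)
j(k) = 0
j(-3)*(-59 + 89) = 0*(-59 + 89) = 0*30 = 0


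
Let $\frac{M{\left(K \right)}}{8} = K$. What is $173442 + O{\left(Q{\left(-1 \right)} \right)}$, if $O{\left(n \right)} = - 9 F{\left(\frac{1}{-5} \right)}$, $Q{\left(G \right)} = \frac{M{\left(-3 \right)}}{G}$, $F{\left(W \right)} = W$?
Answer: $\frac{867219}{5} \approx 1.7344 \cdot 10^{5}$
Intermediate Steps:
$M{\left(K \right)} = 8 K$
$Q{\left(G \right)} = - \frac{24}{G}$ ($Q{\left(G \right)} = \frac{8 \left(-3\right)}{G} = - \frac{24}{G}$)
$O{\left(n \right)} = \frac{9}{5}$ ($O{\left(n \right)} = - \frac{9}{-5} = \left(-9\right) \left(- \frac{1}{5}\right) = \frac{9}{5}$)
$173442 + O{\left(Q{\left(-1 \right)} \right)} = 173442 + \frac{9}{5} = \frac{867219}{5}$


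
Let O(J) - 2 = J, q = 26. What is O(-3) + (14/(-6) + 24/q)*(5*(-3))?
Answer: 262/13 ≈ 20.154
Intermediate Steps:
O(J) = 2 + J
O(-3) + (14/(-6) + 24/q)*(5*(-3)) = (2 - 3) + (14/(-6) + 24/26)*(5*(-3)) = -1 + (14*(-⅙) + 24*(1/26))*(-15) = -1 + (-7/3 + 12/13)*(-15) = -1 - 55/39*(-15) = -1 + 275/13 = 262/13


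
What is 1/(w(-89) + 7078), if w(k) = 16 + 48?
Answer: 1/7142 ≈ 0.00014002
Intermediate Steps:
w(k) = 64
1/(w(-89) + 7078) = 1/(64 + 7078) = 1/7142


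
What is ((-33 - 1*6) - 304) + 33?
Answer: -310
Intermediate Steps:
((-33 - 1*6) - 304) + 33 = ((-33 - 6) - 304) + 33 = (-39 - 304) + 33 = -343 + 33 = -310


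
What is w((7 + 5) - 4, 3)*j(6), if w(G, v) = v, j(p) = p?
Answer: 18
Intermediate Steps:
w((7 + 5) - 4, 3)*j(6) = 3*6 = 18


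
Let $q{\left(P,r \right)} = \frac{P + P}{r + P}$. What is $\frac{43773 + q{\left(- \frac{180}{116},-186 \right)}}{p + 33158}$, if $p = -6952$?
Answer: $\frac{79360479}{47511478} \approx 1.6703$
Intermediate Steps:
$q{\left(P,r \right)} = \frac{2 P}{P + r}$
$\frac{43773 + q{\left(- \frac{180}{116},-186 \right)}}{p + 33158} = \frac{43773 + \frac{2 \left(- \frac{180}{116}\right)}{- \frac{180}{116} - 186}}{-6952 + 33158} = \frac{43773 + \frac{2 \left(\left(-180\right) \frac{1}{116}\right)}{\left(-180\right) \frac{1}{116} - 186}}{26206} = \left(43773 + 2 \left(- \frac{45}{29}\right) \frac{1}{- \frac{45}{29} - 186}\right) \frac{1}{26206} = \left(43773 + 2 \left(- \frac{45}{29}\right) \frac{1}{- \frac{5439}{29}}\right) \frac{1}{26206} = \left(43773 + 2 \left(- \frac{45}{29}\right) \left(- \frac{29}{5439}\right)\right) \frac{1}{26206} = \left(43773 + \frac{30}{1813}\right) \frac{1}{26206} = \frac{79360479}{1813} \cdot \frac{1}{26206} = \frac{79360479}{47511478}$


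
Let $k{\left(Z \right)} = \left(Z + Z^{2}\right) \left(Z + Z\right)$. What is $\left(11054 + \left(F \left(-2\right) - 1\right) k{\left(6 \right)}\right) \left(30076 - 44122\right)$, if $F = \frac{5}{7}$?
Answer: $-138072180$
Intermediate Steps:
$F = \frac{5}{7}$ ($F = 5 \cdot \frac{1}{7} = \frac{5}{7} \approx 0.71429$)
$k{\left(Z \right)} = 2 Z \left(Z + Z^{2}\right)$ ($k{\left(Z \right)} = \left(Z + Z^{2}\right) 2 Z = 2 Z \left(Z + Z^{2}\right)$)
$\left(11054 + \left(F \left(-2\right) - 1\right) k{\left(6 \right)}\right) \left(30076 - 44122\right) = \left(11054 + \left(\frac{5}{7} \left(-2\right) - 1\right) 2 \cdot 6^{2} \left(1 + 6\right)\right) \left(30076 - 44122\right) = \left(11054 + \left(- \frac{10}{7} - 1\right) 2 \cdot 36 \cdot 7\right) \left(-14046\right) = \left(11054 - 1224\right) \left(-14046\right) = 9830 \left(-14046\right) = -138072180$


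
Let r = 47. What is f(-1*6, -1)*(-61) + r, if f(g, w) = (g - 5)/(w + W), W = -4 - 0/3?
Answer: -436/5 ≈ -87.200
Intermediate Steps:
W = -4 (W = -4 - 0/3 = -4 - 1*0 = -4 + 0 = -4)
f(g, w) = (-5 + g)/(-4 + w) (f(g, w) = (g - 5)/(w - 4) = (-5 + g)/(-4 + w))
f(-1*6, -1)*(-61) + r = ((-5 - 1*6)/(-4 - 1))*(-61) + 47 = ((-5 - 6)/(-5))*(-61) + 47 = -⅕*(-11)*(-61) + 47 = (11/5)*(-61) + 47 = -671/5 + 47 = -436/5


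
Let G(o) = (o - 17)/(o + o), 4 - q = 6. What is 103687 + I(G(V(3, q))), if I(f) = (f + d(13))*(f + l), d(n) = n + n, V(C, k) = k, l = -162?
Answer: 1581625/16 ≈ 98852.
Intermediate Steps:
q = -2 (q = 4 - 1*6 = 4 - 6 = -2)
d(n) = 2*n
G(o) = (-17 + o)/(2*o) (G(o) = (-17 + o)/((2*o)) = (-17 + o)*(1/(2*o)) = (-17 + o)/(2*o))
I(f) = (-162 + f)*(26 + f) (I(f) = (f + 2*13)*(f - 162) = (f + 26)*(-162 + f) = (26 + f)*(-162 + f) = (-162 + f)*(26 + f))
103687 + I(G(V(3, q))) = 103687 + (-4212 + ((½)*(-17 - 2)/(-2))² - 68*(-17 - 2)/(-2)) = 103687 + (-4212 + ((½)*(-½)*(-19))² - 68*(-1)*(-19)/2) = 103687 + (-4212 + (19/4)² - 136*19/4) = 103687 + (-4212 + 361/16 - 646) = 103687 - 77367/16 = 1581625/16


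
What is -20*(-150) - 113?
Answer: 2887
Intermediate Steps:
-20*(-150) - 113 = 3000 - 113 = 2887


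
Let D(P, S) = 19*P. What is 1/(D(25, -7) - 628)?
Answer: -1/153 ≈ -0.0065359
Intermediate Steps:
1/(D(25, -7) - 628) = 1/(19*25 - 628) = 1/(475 - 628) = 1/(-153) = -1/153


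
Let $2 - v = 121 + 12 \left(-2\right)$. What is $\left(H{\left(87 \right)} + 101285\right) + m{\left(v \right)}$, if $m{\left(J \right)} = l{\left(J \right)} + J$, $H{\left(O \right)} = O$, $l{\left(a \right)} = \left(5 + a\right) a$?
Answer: $109827$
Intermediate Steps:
$l{\left(a \right)} = a \left(5 + a\right)$
$v = -95$ ($v = 2 - \left(121 + 12 \left(-2\right)\right) = 2 - \left(121 - 24\right) = 2 - 97 = -95$)
$m{\left(J \right)} = J + J \left(5 + J\right)$ ($m{\left(J \right)} = J \left(5 + J\right) + J = J + J \left(5 + J\right)$)
$\left(H{\left(87 \right)} + 101285\right) + m{\left(v \right)} = \left(87 + 101285\right) - 95 \left(6 - 95\right) = 101372 - -8455 = 101372 + 8455 = 109827$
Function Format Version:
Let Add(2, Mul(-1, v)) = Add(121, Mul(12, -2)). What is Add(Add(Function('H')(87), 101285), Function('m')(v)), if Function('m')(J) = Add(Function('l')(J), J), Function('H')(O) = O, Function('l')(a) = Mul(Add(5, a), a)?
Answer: 109827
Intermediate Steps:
Function('l')(a) = Mul(a, Add(5, a))
v = -95 (v = Add(2, Mul(-1, Add(121, Mul(12, -2)))) = Add(2, Mul(-1, Add(121, -24))) = Add(2, Mul(-1, 97)) = Add(2, -97) = -95)
Function('m')(J) = Add(J, Mul(J, Add(5, J))) (Function('m')(J) = Add(Mul(J, Add(5, J)), J) = Add(J, Mul(J, Add(5, J))))
Add(Add(Function('H')(87), 101285), Function('m')(v)) = Add(Add(87, 101285), Mul(-95, Add(6, -95))) = Add(101372, Mul(-95, -89)) = Add(101372, 8455) = 109827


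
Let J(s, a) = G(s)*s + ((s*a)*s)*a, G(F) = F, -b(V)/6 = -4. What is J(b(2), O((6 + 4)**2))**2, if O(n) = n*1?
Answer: 33184235851776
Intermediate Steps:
O(n) = n
b(V) = 24 (b(V) = -6*(-4) = 24)
J(s, a) = s**2 + a**2*s**2 (J(s, a) = s*s + ((s*a)*s)*a = s**2 + ((a*s)*s)*a = s**2 + (a*s**2)*a = s**2 + a**2*s**2)
J(b(2), O((6 + 4)**2))**2 = (24**2*(1 + ((6 + 4)**2)**2))**2 = (576*(1 + (10**2)**2))**2 = (576*(1 + 100**2))**2 = (576*(1 + 10000))**2 = (576*10001)**2 = 5760576**2 = 33184235851776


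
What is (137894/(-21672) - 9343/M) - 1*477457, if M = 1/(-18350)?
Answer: 1852593932801/10836 ≈ 1.7097e+8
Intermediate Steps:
M = -1/18350 ≈ -5.4496e-5
(137894/(-21672) - 9343/M) - 1*477457 = (137894/(-21672) - 9343/(-1/18350)) - 1*477457 = (137894*(-1/21672) - 9343*(-18350)) - 477457 = (-68947/10836 + 171444050) - 477457 = 1857767656853/10836 - 477457 = 1852593932801/10836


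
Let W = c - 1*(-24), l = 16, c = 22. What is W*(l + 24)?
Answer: 1840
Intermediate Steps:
W = 46 (W = 22 - 1*(-24) = 22 + 24 = 46)
W*(l + 24) = 46*(16 + 24) = 46*40 = 1840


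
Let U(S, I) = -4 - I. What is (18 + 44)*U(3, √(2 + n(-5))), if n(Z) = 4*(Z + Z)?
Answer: -248 - 62*I*√38 ≈ -248.0 - 382.19*I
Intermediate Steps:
n(Z) = 8*Z (n(Z) = 4*(2*Z) = 8*Z)
(18 + 44)*U(3, √(2 + n(-5))) = (18 + 44)*(-4 - √(2 + 8*(-5))) = 62*(-4 - √(2 - 40)) = 62*(-4 - √(-38)) = 62*(-4 - I*√38) = -248 - 62*I*√38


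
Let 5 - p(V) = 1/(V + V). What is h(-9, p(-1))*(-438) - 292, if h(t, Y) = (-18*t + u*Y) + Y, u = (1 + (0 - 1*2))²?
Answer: -76066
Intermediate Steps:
p(V) = 5 - 1/(2*V) (p(V) = 5 - 1/(V + V) = 5 - 1/(2*V))
u = 1 (u = (1 + (0 - 2))² = (1 - 2)² = (-1)² = 1)
h(t, Y) = -18*t + 2*Y (h(t, Y) = (-18*t + 1*Y) + Y = (-18*t + Y) + Y = (Y - 18*t) + Y = -18*t + 2*Y)
h(-9, p(-1))*(-438) - 292 = (-18*(-9) + 2*(5 - ½/(-1)))*(-438) - 292 = (162 + 2*(5 - ½*(-1)))*(-438) - 292 = (162 + 2*(5 + ½))*(-438) - 292 = (162 + 2*(11/2))*(-438) - 292 = (162 + 11)*(-438) - 292 = 173*(-438) - 292 = -75774 - 292 = -76066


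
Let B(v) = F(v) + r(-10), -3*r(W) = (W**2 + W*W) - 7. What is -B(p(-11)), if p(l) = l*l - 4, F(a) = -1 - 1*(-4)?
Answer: 184/3 ≈ 61.333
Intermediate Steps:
r(W) = 7/3 - 2*W**2/3 (r(W) = -((W**2 + W*W) - 7)/3 = -((W**2 + W**2) - 7)/3 = -(2*W**2 - 7)/3 = -(-7 + 2*W**2)/3 = 7/3 - 2*W**2/3)
F(a) = 3 (F(a) = -1 + 4 = 3)
p(l) = -4 + l**2 (p(l) = l**2 - 4 = -4 + l**2)
B(v) = -184/3 (B(v) = 3 + (7/3 - 2/3*(-10)**2) = 3 + (7/3 - 2/3*100) = 3 + (7/3 - 200/3) = 3 - 193/3 = -184/3)
-B(p(-11)) = -1*(-184/3) = 184/3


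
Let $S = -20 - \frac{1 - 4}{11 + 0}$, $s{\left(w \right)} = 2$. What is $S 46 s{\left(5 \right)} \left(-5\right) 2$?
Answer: $\frac{199640}{11} \approx 18149.0$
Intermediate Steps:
$S = - \frac{217}{11}$ ($S = -20 - - \frac{3}{11} = -20 + \frac{3}{11} = - \frac{217}{11} \approx -19.727$)
$S 46 s{\left(5 \right)} \left(-5\right) 2 = \left(- \frac{217}{11}\right) 46 \cdot 2 \left(-5\right) 2 = - \frac{9982 \left(\left(-10\right) 2\right)}{11} = \left(- \frac{9982}{11}\right) \left(-20\right) = \frac{199640}{11}$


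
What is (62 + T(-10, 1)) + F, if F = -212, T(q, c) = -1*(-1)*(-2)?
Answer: -152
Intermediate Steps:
T(q, c) = -2 (T(q, c) = 1*(-2) = -2)
(62 + T(-10, 1)) + F = (62 - 2) - 212 = 60 - 212 = -152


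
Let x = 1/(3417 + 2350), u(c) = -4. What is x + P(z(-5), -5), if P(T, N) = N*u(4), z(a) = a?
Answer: 115341/5767 ≈ 20.000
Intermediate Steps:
P(T, N) = -4*N (P(T, N) = N*(-4) = -4*N)
x = 1/5767 ≈ 0.00017340
x + P(z(-5), -5) = 1/5767 - 4*(-5) = 1/5767 + 20 = 115341/5767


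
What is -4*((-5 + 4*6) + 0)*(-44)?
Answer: 3344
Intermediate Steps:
-4*((-5 + 4*6) + 0)*(-44) = -4*((-5 + 24) + 0)*(-44) = -4*(19 + 0)*(-44) = -4*19*(-44) = -76*(-44) = 3344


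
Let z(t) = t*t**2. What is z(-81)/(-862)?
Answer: 531441/862 ≈ 616.52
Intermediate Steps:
z(t) = t**3
z(-81)/(-862) = (-81)**3/(-862) = -531441*(-1/862) = 531441/862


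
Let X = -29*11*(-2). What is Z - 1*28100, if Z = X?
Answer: -27462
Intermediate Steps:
X = 638 (X = -319*(-2) = 638)
Z = 638
Z - 1*28100 = 638 - 1*28100 = 638 - 28100 = -27462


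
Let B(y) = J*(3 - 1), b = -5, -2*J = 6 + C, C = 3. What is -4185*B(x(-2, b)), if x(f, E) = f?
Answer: 37665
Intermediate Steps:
J = -9/2 (J = -(6 + 3)/2 = -½*9 = -9/2 ≈ -4.5000)
B(y) = -9 (B(y) = -9*(3 - 1)/2 = -9/2*2 = -9)
-4185*B(x(-2, b)) = -4185*(-9) = 37665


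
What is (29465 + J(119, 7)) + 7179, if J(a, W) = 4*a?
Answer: 37120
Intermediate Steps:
(29465 + J(119, 7)) + 7179 = (29465 + 4*119) + 7179 = (29465 + 476) + 7179 = 29941 + 7179 = 37120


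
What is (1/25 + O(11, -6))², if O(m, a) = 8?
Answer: 40401/625 ≈ 64.642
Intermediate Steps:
(1/25 + O(11, -6))² = (1/25 + 8)² = (201/25)² = 40401/625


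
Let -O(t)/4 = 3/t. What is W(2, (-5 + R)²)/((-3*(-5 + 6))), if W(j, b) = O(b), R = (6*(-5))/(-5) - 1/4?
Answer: 64/9 ≈ 7.1111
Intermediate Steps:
O(t) = -12/t
R = 23/4 (R = -30*(-⅕) - 1*¼ = 6 - ¼ = 23/4 ≈ 5.7500)
W(j, b) = -12/b
W(2, (-5 + R)²)/((-3*(-5 + 6))) = (-12/(-5 + 23/4)²)/((-3*(-5 + 6))) = (-12/((¾)²))/((-3*1)) = (-12/9/16)/(-3) = -(-4)*16/9 = -⅓*(-64/3) = 64/9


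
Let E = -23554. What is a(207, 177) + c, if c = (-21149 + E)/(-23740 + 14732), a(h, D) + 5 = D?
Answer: 1594079/9008 ≈ 176.96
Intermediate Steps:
a(h, D) = -5 + D
c = 44703/9008 (c = (-21149 - 23554)/(-23740 + 14732) = -44703/(-9008) = -44703*(-1/9008) = 44703/9008 ≈ 4.9626)
a(207, 177) + c = (-5 + 177) + 44703/9008 = 172 + 44703/9008 = 1594079/9008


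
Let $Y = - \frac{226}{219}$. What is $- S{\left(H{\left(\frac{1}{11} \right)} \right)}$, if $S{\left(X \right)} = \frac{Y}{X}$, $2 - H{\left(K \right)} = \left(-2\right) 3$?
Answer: $\frac{113}{876} \approx 0.129$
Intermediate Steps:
$H{\left(K \right)} = 8$ ($H{\left(K \right)} = 2 - \left(-2\right) 3 = 2 - -6 = 2 + 6 = 8$)
$Y = - \frac{226}{219}$ ($Y = \left(-226\right) \frac{1}{219} = - \frac{226}{219} \approx -1.032$)
$S{\left(X \right)} = - \frac{226}{219 X}$
$- S{\left(H{\left(\frac{1}{11} \right)} \right)} = - \frac{-226}{219 \cdot 8} = \left(-1\right) \left(- \frac{113}{876}\right) = \frac{113}{876}$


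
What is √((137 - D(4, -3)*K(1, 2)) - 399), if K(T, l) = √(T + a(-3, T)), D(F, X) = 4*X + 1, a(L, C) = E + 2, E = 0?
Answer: √(-262 + 11*√3) ≈ 15.587*I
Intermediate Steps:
a(L, C) = 2 (a(L, C) = 0 + 2 = 2)
D(F, X) = 1 + 4*X
K(T, l) = √(2 + T) (K(T, l) = √(T + 2) = √(2 + T))
√((137 - D(4, -3)*K(1, 2)) - 399) = √((137 - (1 + 4*(-3))*√(2 + 1)) - 399) = √((137 - (1 - 12)*√3) - 399) = √((137 - (-11*√3)) - 399) = √((137 - (-11)*√3) - 399) = √((137 + 11*√3) - 399) = √(-262 + 11*√3)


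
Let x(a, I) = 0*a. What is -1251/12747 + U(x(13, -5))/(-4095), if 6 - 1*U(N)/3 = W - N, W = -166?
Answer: -185719/828555 ≈ -0.22415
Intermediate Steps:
x(a, I) = 0
U(N) = 516 + 3*N (U(N) = 18 - 3*(-166 - N) = 18 + (498 + 3*N) = 516 + 3*N)
-1251/12747 + U(x(13, -5))/(-4095) = -1251/12747 + (516 + 3*0)/(-4095) = -1251*1/12747 + (516 + 0)*(-1/4095) = -417/4249 + 516*(-1/4095) = -417/4249 - 172/1365 = -185719/828555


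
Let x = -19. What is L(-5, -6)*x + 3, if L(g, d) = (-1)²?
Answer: -16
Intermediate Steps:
L(g, d) = 1
L(-5, -6)*x + 3 = 1*(-19) + 3 = -19 + 3 = -16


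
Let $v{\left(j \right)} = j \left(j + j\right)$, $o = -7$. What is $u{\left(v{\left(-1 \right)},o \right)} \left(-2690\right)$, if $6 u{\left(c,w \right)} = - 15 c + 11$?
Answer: $\frac{25555}{3} \approx 8518.3$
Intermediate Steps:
$v{\left(j \right)} = 2 j^{2}$ ($v{\left(j \right)} = j 2 j = 2 j^{2}$)
$u{\left(c,w \right)} = \frac{11}{6} - \frac{5 c}{2}$ ($u{\left(c,w \right)} = \frac{- 15 c + 11}{6} = \frac{11 - 15 c}{6} = \frac{11}{6} - \frac{5 c}{2}$)
$u{\left(v{\left(-1 \right)},o \right)} \left(-2690\right) = \left(\frac{11}{6} - \frac{5 \cdot 2 \left(-1\right)^{2}}{2}\right) \left(-2690\right) = \left(\frac{11}{6} - \frac{5 \cdot 2 \cdot 1}{2}\right) \left(-2690\right) = \left(\frac{11}{6} - 5\right) \left(-2690\right) = \left(- \frac{19}{6}\right) \left(-2690\right) = \frac{25555}{3}$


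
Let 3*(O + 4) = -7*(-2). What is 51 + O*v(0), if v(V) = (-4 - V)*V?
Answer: 51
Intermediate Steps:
O = ⅔ (O = -4 + (-7*(-2))/3 = -4 + (⅓)*14 = -4 + 14/3 = ⅔ ≈ 0.66667)
v(V) = V*(-4 - V)
51 + O*v(0) = 51 + 2*(-1*0*(4 + 0))/3 = 51 + 2*(-1*0*4)/3 = 51 + (⅔)*0 = 51 + 0 = 51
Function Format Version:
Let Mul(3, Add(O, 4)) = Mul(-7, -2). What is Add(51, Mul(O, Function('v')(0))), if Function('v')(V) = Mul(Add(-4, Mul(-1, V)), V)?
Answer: 51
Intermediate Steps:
O = Rational(2, 3) (O = Add(-4, Mul(Rational(1, 3), Mul(-7, -2))) = Add(-4, Mul(Rational(1, 3), 14)) = Add(-4, Rational(14, 3)) = Rational(2, 3) ≈ 0.66667)
Function('v')(V) = Mul(V, Add(-4, Mul(-1, V)))
Add(51, Mul(O, Function('v')(0))) = Add(51, Mul(Rational(2, 3), Mul(-1, 0, Add(4, 0)))) = Add(51, Mul(Rational(2, 3), Mul(-1, 0, 4))) = Add(51, Mul(Rational(2, 3), 0)) = Add(51, 0) = 51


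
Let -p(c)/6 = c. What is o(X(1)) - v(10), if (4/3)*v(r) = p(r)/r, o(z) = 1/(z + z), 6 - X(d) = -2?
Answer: 73/16 ≈ 4.5625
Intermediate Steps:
X(d) = 8 (X(d) = 6 - 1*(-2) = 6 + 2 = 8)
p(c) = -6*c
o(z) = 1/(2*z)
v(r) = -9/2 (v(r) = 3*((-6*r)/r)/4 = (¾)*(-6) = -9/2)
o(X(1)) - v(10) = (½)/8 - 1*(-9/2) = (½)*(⅛) + 9/2 = 1/16 + 9/2 = 73/16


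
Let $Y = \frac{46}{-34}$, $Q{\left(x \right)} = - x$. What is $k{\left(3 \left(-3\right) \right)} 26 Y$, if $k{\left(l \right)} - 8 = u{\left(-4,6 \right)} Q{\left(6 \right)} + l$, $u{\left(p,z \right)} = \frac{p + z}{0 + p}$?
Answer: $- \frac{1196}{17} \approx -70.353$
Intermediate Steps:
$Y = - \frac{23}{17}$ ($Y = 46 \left(- \frac{1}{34}\right) = - \frac{23}{17} \approx -1.3529$)
$u{\left(p,z \right)} = \frac{p + z}{p}$
$k{\left(l \right)} = 11 + l$ ($k{\left(l \right)} = 8 + \left(\frac{-4 + 6}{-4} \left(\left(-1\right) 6\right) + l\right) = 8 + \left(\left(- \frac{1}{4}\right) 2 \left(-6\right) + l\right) = 8 + \left(\left(- \frac{1}{2}\right) \left(-6\right) + l\right) = 8 + \left(3 + l\right) = 11 + l$)
$k{\left(3 \left(-3\right) \right)} 26 Y = \left(11 + 3 \left(-3\right)\right) 26 \left(- \frac{23}{17}\right) = \left(11 - 9\right) 26 \left(- \frac{23}{17}\right) = 2 \cdot 26 \left(- \frac{23}{17}\right) = 52 \left(- \frac{23}{17}\right) = - \frac{1196}{17}$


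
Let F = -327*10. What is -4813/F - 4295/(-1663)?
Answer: 22048669/5438010 ≈ 4.0546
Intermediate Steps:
F = -3270
-4813/F - 4295/(-1663) = -4813/(-3270) - 4295/(-1663) = -4813*(-1/3270) - 4295*(-1/1663) = 4813/3270 + 4295/1663 = 22048669/5438010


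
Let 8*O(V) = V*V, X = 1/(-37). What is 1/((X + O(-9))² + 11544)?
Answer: 87616/1020373225 ≈ 8.5867e-5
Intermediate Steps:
X = -1/37 ≈ -0.027027
O(V) = V²/8 (O(V) = (V*V)/8 = V²/8)
1/((X + O(-9))² + 11544) = 1/((-1/37 + (⅛)*(-9)²)² + 11544) = 1/((-1/37 + (⅛)*81)² + 11544) = 1/((-1/37 + 81/8)² + 11544) = 1/((2989/296)² + 11544) = 1/(8934121/87616 + 11544) = 1/(1020373225/87616) = 87616/1020373225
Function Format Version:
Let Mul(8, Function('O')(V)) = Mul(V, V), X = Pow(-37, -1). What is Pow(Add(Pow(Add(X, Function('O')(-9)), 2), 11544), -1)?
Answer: Rational(87616, 1020373225) ≈ 8.5867e-5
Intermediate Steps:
X = Rational(-1, 37) ≈ -0.027027
Function('O')(V) = Mul(Rational(1, 8), Pow(V, 2)) (Function('O')(V) = Mul(Rational(1, 8), Mul(V, V)) = Mul(Rational(1, 8), Pow(V, 2)))
Pow(Add(Pow(Add(X, Function('O')(-9)), 2), 11544), -1) = Pow(Add(Pow(Add(Rational(-1, 37), Mul(Rational(1, 8), Pow(-9, 2))), 2), 11544), -1) = Pow(Add(Pow(Add(Rational(-1, 37), Mul(Rational(1, 8), 81)), 2), 11544), -1) = Pow(Add(Pow(Add(Rational(-1, 37), Rational(81, 8)), 2), 11544), -1) = Pow(Add(Pow(Rational(2989, 296), 2), 11544), -1) = Pow(Add(Rational(8934121, 87616), 11544), -1) = Pow(Rational(1020373225, 87616), -1) = Rational(87616, 1020373225)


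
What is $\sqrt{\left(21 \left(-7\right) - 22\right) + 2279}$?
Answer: $\sqrt{2110} \approx 45.935$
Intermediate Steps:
$\sqrt{\left(21 \left(-7\right) - 22\right) + 2279} = \sqrt{\left(-147 - 22\right) + 2279} = \sqrt{-169 + 2279} = \sqrt{2110}$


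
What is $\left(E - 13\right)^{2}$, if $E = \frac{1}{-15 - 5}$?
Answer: $\frac{68121}{400} \approx 170.3$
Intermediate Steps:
$E = - \frac{1}{20}$ ($E = \frac{1}{-20} = - \frac{1}{20} \approx -0.05$)
$\left(E - 13\right)^{2} = \left(- \frac{1}{20} - 13\right)^{2} = \left(- \frac{261}{20}\right)^{2} = \frac{68121}{400}$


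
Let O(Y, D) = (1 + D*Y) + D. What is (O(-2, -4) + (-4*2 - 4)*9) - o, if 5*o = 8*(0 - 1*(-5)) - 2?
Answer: -553/5 ≈ -110.60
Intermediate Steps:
O(Y, D) = 1 + D + D*Y
o = 38/5 (o = (8*(0 - 1*(-5)) - 2)/5 = (8*(0 + 5) - 2)/5 = (8*5 - 2)/5 = (40 - 2)/5 = (⅕)*38 = 38/5 ≈ 7.6000)
(O(-2, -4) + (-4*2 - 4)*9) - o = ((1 - 4 - 4*(-2)) + (-4*2 - 4)*9) - 1*38/5 = ((1 - 4 + 8) + (-8 - 4)*9) - 38/5 = (5 - 12*9) - 38/5 = (5 - 108) - 38/5 = -103 - 38/5 = -553/5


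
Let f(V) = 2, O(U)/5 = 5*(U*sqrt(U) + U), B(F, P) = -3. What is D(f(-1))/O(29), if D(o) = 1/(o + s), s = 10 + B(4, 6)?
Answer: -1/182700 + sqrt(29)/182700 ≈ 2.4002e-5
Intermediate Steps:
O(U) = 25*U + 25*U**(3/2) (O(U) = 5*(5*(U*sqrt(U) + U)) = 5*(5*(U**(3/2) + U)) = 5*(5*(U + U**(3/2))) = 5*(5*U + 5*U**(3/2)) = 25*U + 25*U**(3/2))
s = 7 (s = 10 - 3 = 7)
D(o) = 1/(7 + o) (D(o) = 1/(o + 7) = 1/(7 + o))
D(f(-1))/O(29) = 1/((7 + 2)*(25*29 + 25*29**(3/2))) = 1/(9*(725 + 25*(29*sqrt(29)))) = 1/(9*(725 + 725*sqrt(29)))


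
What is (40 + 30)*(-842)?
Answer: -58940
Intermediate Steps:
(40 + 30)*(-842) = 70*(-842) = -58940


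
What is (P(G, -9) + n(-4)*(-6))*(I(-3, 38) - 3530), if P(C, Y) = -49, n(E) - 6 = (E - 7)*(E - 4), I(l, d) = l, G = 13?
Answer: 2165729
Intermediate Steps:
n(E) = 6 + (-7 + E)*(-4 + E) (n(E) = 6 + (E - 7)*(E - 4) = 6 + (-7 + E)*(-4 + E))
(P(G, -9) + n(-4)*(-6))*(I(-3, 38) - 3530) = (-49 + (34 + (-4)² - 11*(-4))*(-6))*(-3 - 3530) = (-49 + (34 + 16 + 44)*(-6))*(-3533) = (-49 + 94*(-6))*(-3533) = (-49 - 564)*(-3533) = -613*(-3533) = 2165729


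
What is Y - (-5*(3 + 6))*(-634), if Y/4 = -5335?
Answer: -49870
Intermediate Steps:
Y = -21340 (Y = 4*(-5335) = -21340)
Y - (-5*(3 + 6))*(-634) = -21340 - (-5*(3 + 6))*(-634) = -21340 - (-5*9)*(-634) = -21340 - (-45)*(-634) = -21340 - 1*28530 = -21340 - 28530 = -49870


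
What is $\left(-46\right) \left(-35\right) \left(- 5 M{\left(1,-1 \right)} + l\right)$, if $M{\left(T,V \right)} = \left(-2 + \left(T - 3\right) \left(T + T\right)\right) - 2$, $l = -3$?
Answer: $59570$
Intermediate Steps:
$M{\left(T,V \right)} = -4 + 2 T \left(-3 + T\right)$ ($M{\left(T,V \right)} = \left(-2 + \left(-3 + T\right) 2 T\right) - 2 = \left(-2 + 2 T \left(-3 + T\right)\right) - 2 = -4 + 2 T \left(-3 + T\right)$)
$\left(-46\right) \left(-35\right) \left(- 5 M{\left(1,-1 \right)} + l\right) = \left(-46\right) \left(-35\right) \left(- 5 \left(-4 - 6 + 2 \cdot 1^{2}\right) - 3\right) = 1610 \left(- 5 \left(-4 - 6 + 2 \cdot 1\right) - 3\right) = 1610 \left(- 5 \left(-4 - 6 + 2\right) - 3\right) = 1610 \left(\left(-5\right) \left(-8\right) - 3\right) = 1610 \left(40 - 3\right) = 1610 \cdot 37 = 59570$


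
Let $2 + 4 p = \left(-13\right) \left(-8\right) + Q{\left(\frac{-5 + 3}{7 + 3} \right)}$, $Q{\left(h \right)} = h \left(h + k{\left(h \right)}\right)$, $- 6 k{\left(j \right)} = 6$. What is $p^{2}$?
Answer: $\frac{408321}{625} \approx 653.31$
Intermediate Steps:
$k{\left(j \right)} = -1$ ($k{\left(j \right)} = \left(- \frac{1}{6}\right) 6 = -1$)
$Q{\left(h \right)} = h \left(-1 + h\right)$ ($Q{\left(h \right)} = h \left(h - 1\right) = h \left(-1 + h\right)$)
$p = \frac{639}{25}$ ($p = - \frac{1}{2} + \frac{\left(-13\right) \left(-8\right) + \frac{-5 + 3}{7 + 3} \left(-1 + \frac{-5 + 3}{7 + 3}\right)}{4} = - \frac{1}{2} + \frac{104 + - \frac{2}{10} \left(-1 - \frac{2}{10}\right)}{4} = - \frac{1}{2} + \frac{104 + \left(-2\right) \frac{1}{10} \left(-1 - \frac{1}{5}\right)}{4} = - \frac{1}{2} + \frac{104 - \frac{-1 - \frac{1}{5}}{5}}{4} = - \frac{1}{2} + \frac{104 - - \frac{6}{25}}{4} = - \frac{1}{2} + \frac{104 + \frac{6}{25}}{4} = - \frac{1}{2} + \frac{1}{4} \cdot \frac{2606}{25} = - \frac{1}{2} + \frac{1303}{50} = \frac{639}{25} \approx 25.56$)
$p^{2} = \left(\frac{639}{25}\right)^{2} = \frac{408321}{625}$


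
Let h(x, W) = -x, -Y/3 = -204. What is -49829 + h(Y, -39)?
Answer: -50441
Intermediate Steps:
Y = 612 (Y = -3*(-204) = 612)
-49829 + h(Y, -39) = -49829 - 1*612 = -49829 - 612 = -50441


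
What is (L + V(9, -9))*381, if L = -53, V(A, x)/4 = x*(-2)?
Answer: 7239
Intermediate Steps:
V(A, x) = -8*x (V(A, x) = 4*(x*(-2)) = 4*(-2*x) = -8*x)
(L + V(9, -9))*381 = (-53 - 8*(-9))*381 = (-53 + 72)*381 = 19*381 = 7239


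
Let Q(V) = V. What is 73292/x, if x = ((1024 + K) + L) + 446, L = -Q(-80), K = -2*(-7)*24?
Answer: 36646/943 ≈ 38.861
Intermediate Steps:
K = 336 (K = 14*24 = 336)
L = 80 (L = -1*(-80) = 80)
x = 1886 (x = ((1024 + 336) + 80) + 446 = (1360 + 80) + 446 = 1440 + 446 = 1886)
73292/x = 73292/1886 = 73292*(1/1886) = 36646/943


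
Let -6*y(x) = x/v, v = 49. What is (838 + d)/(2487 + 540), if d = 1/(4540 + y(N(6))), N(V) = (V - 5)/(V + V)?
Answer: 13422349250/48483819213 ≈ 0.27684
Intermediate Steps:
N(V) = (-5 + V)/(2*V) (N(V) = (-5 + V)/((2*V)) = (-5 + V)*(1/(2*V)) = (-5 + V)/(2*V))
y(x) = -x/294 (y(x) = -x/(6*49) = -x/294)
d = 3528/16017119 (d = 1/(4540 - (-5 + 6)/(588*6)) = 1/(4540 - 1/(588*6)) = 1/(4540 - 1/294*1/12) = 1/(4540 - 1/3528) = 1/(16017119/3528) = 3528/16017119 ≈ 0.00022026)
(838 + d)/(2487 + 540) = (838 + 3528/16017119)/(2487 + 540) = (13422349250/16017119)/3027 = (13422349250/16017119)*(1/3027) = 13422349250/48483819213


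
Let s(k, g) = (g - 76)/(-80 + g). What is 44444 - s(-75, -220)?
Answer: 3333226/75 ≈ 44443.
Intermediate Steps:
s(k, g) = (-76 + g)/(-80 + g)
44444 - s(-75, -220) = 44444 - (-76 - 220)/(-80 - 220) = 44444 - (-296)/(-300) = 44444 - (-1)*(-296)/300 = 44444 - 1*74/75 = 44444 - 74/75 = 3333226/75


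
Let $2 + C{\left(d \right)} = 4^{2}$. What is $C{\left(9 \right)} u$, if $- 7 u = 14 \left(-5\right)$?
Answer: $140$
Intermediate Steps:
$C{\left(d \right)} = 14$ ($C{\left(d \right)} = -2 + 4^{2} = -2 + 16 = 14$)
$u = 10$ ($u = - \frac{14 \left(-5\right)}{7} = \left(- \frac{1}{7}\right) \left(-70\right) = 10$)
$C{\left(9 \right)} u = 14 \cdot 10 = 140$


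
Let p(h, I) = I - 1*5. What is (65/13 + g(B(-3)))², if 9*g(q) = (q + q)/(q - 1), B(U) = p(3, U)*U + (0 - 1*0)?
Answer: 130321/4761 ≈ 27.373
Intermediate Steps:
p(h, I) = -5 + I (p(h, I) = I - 5 = -5 + I)
B(U) = U*(-5 + U) (B(U) = (-5 + U)*U + (0 - 1*0) = U*(-5 + U) + (0 + 0) = U*(-5 + U) + 0 = U*(-5 + U))
g(q) = 2*q/(9*(-1 + q)) (g(q) = ((q + q)/(q - 1))/9 = ((2*q)/(-1 + q))/9 = (2*q/(-1 + q))/9 = 2*q/(9*(-1 + q)))
(65/13 + g(B(-3)))² = (65/13 + 2*(-3*(-5 - 3))/(9*(-1 - 3*(-5 - 3))))² = (65*(1/13) + 2*(-3*(-8))/(9*(-1 - 3*(-8))))² = (5 + (2/9)*24/(-1 + 24))² = (5 + (2/9)*24/23)² = (5 + (2/9)*24*(1/23))² = (5 + 16/69)² = (361/69)² = 130321/4761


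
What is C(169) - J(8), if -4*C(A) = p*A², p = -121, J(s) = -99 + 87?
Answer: 3455929/4 ≈ 8.6398e+5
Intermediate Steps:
J(s) = -12
C(A) = 121*A²/4 (C(A) = -(-121)*A²/4 = 121*A²/4)
C(169) - J(8) = (121/4)*169² - 1*(-12) = (121/4)*28561 + 12 = 3455881/4 + 12 = 3455929/4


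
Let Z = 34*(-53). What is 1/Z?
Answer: -1/1802 ≈ -0.00055494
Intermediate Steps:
Z = -1802
1/Z = 1/(-1802) = -1/1802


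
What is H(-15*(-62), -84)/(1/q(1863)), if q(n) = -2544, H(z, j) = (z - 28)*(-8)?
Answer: 18357504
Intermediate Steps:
H(z, j) = 224 - 8*z (H(z, j) = (-28 + z)*(-8) = 224 - 8*z)
H(-15*(-62), -84)/(1/q(1863)) = (224 - (-120)*(-62))/(1/(-2544)) = (224 - 8*930)/(-1/2544) = (224 - 7440)*(-2544) = -7216*(-2544) = 18357504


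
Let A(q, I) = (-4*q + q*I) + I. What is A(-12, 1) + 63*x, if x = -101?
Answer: -6326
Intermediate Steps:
A(q, I) = I - 4*q + I*q (A(q, I) = (-4*q + I*q) + I = I - 4*q + I*q)
A(-12, 1) + 63*x = (1 - 4*(-12) + 1*(-12)) + 63*(-101) = (1 + 48 - 12) - 6363 = 37 - 6363 = -6326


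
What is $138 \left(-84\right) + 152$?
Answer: $-11440$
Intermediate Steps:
$138 \left(-84\right) + 152 = -11592 + 152 = -11440$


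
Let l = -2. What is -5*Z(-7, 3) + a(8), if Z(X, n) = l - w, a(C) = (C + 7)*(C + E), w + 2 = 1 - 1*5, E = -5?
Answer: 25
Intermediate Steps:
w = -6 (w = -2 + (1 - 1*5) = -2 + (1 - 5) = -2 - 4 = -6)
a(C) = (-5 + C)*(7 + C) (a(C) = (C + 7)*(C - 5) = (7 + C)*(-5 + C) = (-5 + C)*(7 + C))
Z(X, n) = 4 (Z(X, n) = -2 - 1*(-6) = -2 + 6 = 4)
-5*Z(-7, 3) + a(8) = -5*4 + (-35 + 8² + 2*8) = -20 + (-35 + 64 + 16) = -20 + 45 = 25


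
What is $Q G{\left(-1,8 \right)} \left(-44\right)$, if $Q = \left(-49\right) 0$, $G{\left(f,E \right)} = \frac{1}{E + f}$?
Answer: $0$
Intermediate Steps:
$Q = 0$
$Q G{\left(-1,8 \right)} \left(-44\right) = \frac{0}{8 - 1} \left(-44\right) = \frac{0}{7} \left(-44\right) = 0 \cdot \frac{1}{7} \left(-44\right) = 0 \left(-44\right) = 0$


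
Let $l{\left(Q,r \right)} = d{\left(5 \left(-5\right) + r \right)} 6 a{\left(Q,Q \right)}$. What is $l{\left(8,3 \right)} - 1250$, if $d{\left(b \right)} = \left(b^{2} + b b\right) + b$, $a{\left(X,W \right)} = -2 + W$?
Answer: $32806$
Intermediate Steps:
$d{\left(b \right)} = b + 2 b^{2}$ ($d{\left(b \right)} = \left(b^{2} + b^{2}\right) + b = 2 b^{2} + b = b + 2 b^{2}$)
$l{\left(Q,r \right)} = 6 \left(-49 + 2 r\right) \left(-25 + r\right) \left(-2 + Q\right)$ ($l{\left(Q,r \right)} = \left(5 \left(-5\right) + r\right) \left(1 + 2 \left(5 \left(-5\right) + r\right)\right) 6 \left(-2 + Q\right) = \left(-25 + r\right) \left(1 + 2 \left(-25 + r\right)\right) 6 \left(-2 + Q\right) = \left(-25 + r\right) \left(1 + \left(-50 + 2 r\right)\right) 6 \left(-2 + Q\right) = \left(-25 + r\right) \left(-49 + 2 r\right) 6 \left(-2 + Q\right) = \left(-49 + 2 r\right) \left(-25 + r\right) 6 \left(-2 + Q\right) = 6 \left(-49 + 2 r\right) \left(-25 + r\right) \left(-2 + Q\right)$)
$l{\left(8,3 \right)} - 1250 = 6 \left(-49 + 2 \cdot 3\right) \left(-25 + 3\right) \left(-2 + 8\right) - 1250 = 6 \left(-49 + 6\right) \left(-22\right) 6 - 1250 = 6 \left(-43\right) \left(-22\right) 6 - 1250 = 34056 - 1250 = 32806$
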